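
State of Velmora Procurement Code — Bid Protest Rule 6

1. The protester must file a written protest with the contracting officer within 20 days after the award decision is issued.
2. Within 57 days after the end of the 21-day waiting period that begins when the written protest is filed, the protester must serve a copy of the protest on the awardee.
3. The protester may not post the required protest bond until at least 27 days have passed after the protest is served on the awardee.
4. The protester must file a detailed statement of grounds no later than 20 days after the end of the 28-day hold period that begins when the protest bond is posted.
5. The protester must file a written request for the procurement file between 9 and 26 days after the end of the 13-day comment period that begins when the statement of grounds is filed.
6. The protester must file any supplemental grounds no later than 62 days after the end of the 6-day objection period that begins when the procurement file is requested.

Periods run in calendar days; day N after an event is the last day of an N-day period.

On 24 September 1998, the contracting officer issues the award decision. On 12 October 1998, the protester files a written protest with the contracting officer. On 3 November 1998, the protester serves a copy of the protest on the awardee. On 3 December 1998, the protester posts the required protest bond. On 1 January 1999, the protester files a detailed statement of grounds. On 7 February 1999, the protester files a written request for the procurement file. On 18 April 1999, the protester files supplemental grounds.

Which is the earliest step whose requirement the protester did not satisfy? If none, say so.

Step 6

Step 1: 20 days after 24 September 1998 (when the award decision is issued) is 14 October 1998; done 12 October 1998 — timely.
Step 2: 57 days after 2 November 1998 (end of the 21-day waiting period, which began when the written protest is filed on 12 October 1998) is 29 December 1998; done 3 November 1998 — timely.
Step 3: the earliest permitted date is 27 days after 3 November 1998 (when the protest is served on the awardee), i.e. 30 November 1998; 3 December 1998 is on or after that date.
Step 4: 20 days after 31 December 1998 (end of the 28-day hold period, which began when the protest bond is posted on 3 December 1998) is 20 January 1999; done 1 January 1999 — timely.
Step 5: the window is 9–26 days after 14 January 1999 (end of the 13-day comment period, which began when the statement of grounds is filed on 1 January 1999), so 23 January 1999 through 9 February 1999; 7 February 1999 falls inside that range.
Step 6: 62 days after 13 February 1999 (end of the 6-day objection period, which began when the procurement file is requested on 7 February 1999) is 16 April 1999; 18 April 1999 misses that deadline by 2 days.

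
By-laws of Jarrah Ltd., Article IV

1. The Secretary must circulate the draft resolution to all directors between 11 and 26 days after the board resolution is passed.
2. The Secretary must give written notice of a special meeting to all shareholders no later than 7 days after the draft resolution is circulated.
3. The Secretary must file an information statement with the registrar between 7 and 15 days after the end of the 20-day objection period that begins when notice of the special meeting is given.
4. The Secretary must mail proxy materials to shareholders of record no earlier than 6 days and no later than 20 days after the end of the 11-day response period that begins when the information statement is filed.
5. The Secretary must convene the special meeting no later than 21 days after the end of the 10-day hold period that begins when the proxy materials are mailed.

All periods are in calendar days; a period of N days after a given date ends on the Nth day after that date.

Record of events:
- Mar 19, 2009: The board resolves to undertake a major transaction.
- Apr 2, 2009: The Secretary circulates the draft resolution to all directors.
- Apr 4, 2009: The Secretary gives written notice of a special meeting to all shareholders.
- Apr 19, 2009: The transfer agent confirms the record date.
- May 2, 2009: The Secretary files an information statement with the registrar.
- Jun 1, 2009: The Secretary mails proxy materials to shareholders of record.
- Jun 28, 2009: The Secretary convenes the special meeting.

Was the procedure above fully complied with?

(1) the permitted window runs from Mar 19, 2009 + 11 = Mar 30, 2009 to Mar 19, 2009 + 26 = Apr 14, 2009; done Apr 2, 2009, which is between those dates.
(2) due by Apr 2, 2009 + 7 days = Apr 9, 2009; done Apr 4, 2009 — timely.
(3) the permitted window runs from Apr 24, 2009 + 7 = May 1, 2009 to Apr 24, 2009 + 15 = May 9, 2009; May 2, 2009 falls inside that range.
(4) the permitted window runs from May 13, 2009 + 6 = May 19, 2009 to May 13, 2009 + 20 = Jun 2, 2009; Jun 1, 2009 falls inside that range.
(5) due by Jun 11, 2009 + 21 days = Jul 2, 2009; completed Jun 28, 2009, before the deadline.

Yes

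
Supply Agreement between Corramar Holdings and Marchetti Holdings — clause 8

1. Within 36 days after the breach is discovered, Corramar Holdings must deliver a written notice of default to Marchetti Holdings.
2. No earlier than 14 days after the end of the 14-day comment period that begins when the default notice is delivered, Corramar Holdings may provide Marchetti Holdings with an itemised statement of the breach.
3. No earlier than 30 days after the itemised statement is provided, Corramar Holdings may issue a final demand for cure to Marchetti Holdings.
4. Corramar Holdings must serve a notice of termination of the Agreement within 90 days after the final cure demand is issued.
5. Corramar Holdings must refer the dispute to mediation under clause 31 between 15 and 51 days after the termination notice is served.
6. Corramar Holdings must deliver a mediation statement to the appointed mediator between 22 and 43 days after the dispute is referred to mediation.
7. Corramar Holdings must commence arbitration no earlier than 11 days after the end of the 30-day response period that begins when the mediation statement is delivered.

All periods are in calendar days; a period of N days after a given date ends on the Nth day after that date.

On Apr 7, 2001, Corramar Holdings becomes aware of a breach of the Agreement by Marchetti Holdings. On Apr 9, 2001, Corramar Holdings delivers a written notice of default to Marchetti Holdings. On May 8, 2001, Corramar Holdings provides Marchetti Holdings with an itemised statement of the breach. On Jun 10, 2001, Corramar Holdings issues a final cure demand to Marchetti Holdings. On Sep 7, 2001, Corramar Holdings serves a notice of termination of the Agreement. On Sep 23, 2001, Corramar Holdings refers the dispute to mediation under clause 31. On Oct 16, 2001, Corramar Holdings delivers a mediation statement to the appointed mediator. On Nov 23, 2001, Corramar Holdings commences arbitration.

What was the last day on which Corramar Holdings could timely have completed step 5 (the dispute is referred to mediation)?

Step 5 runs from Sep 7, 2001, when the termination notice is served. The window is 15–51 days after Sep 7, 2001; it closes on Oct 28, 2001.

Oct 28, 2001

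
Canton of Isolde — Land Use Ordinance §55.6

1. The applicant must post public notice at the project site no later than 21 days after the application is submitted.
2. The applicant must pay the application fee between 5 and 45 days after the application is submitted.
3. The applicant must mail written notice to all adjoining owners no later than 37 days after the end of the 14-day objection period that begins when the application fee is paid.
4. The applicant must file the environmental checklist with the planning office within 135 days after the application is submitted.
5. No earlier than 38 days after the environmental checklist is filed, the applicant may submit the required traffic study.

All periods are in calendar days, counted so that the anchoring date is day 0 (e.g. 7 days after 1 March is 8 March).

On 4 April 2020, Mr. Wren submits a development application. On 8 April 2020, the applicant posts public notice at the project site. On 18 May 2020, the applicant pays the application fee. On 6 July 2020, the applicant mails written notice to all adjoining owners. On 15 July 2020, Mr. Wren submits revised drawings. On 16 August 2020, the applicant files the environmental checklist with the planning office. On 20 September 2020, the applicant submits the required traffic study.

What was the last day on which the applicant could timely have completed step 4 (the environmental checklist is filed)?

Step 4 runs from 4 April 2020, when the application is submitted. 135 days after 4 April 2020 is 17 August 2020.

17 August 2020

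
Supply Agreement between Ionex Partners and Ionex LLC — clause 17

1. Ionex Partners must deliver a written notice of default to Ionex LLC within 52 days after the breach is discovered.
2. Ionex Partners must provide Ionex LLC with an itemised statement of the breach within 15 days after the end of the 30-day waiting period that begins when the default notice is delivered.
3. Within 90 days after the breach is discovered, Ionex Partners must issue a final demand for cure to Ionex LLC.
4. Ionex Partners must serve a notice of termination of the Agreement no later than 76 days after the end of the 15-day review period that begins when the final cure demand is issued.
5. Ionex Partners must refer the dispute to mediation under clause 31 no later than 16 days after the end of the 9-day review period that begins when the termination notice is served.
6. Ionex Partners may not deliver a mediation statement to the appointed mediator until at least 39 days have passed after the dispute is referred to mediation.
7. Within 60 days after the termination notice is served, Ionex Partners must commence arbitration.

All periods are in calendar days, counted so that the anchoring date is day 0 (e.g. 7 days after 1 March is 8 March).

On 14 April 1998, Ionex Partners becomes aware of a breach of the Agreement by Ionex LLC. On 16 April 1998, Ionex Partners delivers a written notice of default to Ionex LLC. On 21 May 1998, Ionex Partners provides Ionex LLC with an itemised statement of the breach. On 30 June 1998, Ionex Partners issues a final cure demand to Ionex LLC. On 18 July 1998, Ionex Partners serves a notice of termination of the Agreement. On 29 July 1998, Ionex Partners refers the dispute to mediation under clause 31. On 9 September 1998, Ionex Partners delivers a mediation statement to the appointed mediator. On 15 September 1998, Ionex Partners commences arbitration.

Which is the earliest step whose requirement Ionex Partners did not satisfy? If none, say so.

None — every step was satisfied

(1) due by 14 April 1998 + 52 days = 5 June 1998; 16 April 1998 is within that limit.
(2) due by 16 May 1998 + 15 days = 31 May 1998; completed 21 May 1998, before the deadline.
(3) due by 14 April 1998 + 90 days = 13 July 1998; completed 30 June 1998, before the deadline.
(4) due by 15 July 1998 + 76 days = 29 September 1998; done 18 July 1998 — timely.
(5) due by 27 July 1998 + 16 days = 12 August 1998; completed 29 July 1998, before the deadline.
(6) permitted from 29 July 1998 + 39 days = 6 September 1998 onward; done 9 September 1998 — permitted.
(7) due by 18 July 1998 + 60 days = 16 September 1998; completed 15 September 1998, before the deadline.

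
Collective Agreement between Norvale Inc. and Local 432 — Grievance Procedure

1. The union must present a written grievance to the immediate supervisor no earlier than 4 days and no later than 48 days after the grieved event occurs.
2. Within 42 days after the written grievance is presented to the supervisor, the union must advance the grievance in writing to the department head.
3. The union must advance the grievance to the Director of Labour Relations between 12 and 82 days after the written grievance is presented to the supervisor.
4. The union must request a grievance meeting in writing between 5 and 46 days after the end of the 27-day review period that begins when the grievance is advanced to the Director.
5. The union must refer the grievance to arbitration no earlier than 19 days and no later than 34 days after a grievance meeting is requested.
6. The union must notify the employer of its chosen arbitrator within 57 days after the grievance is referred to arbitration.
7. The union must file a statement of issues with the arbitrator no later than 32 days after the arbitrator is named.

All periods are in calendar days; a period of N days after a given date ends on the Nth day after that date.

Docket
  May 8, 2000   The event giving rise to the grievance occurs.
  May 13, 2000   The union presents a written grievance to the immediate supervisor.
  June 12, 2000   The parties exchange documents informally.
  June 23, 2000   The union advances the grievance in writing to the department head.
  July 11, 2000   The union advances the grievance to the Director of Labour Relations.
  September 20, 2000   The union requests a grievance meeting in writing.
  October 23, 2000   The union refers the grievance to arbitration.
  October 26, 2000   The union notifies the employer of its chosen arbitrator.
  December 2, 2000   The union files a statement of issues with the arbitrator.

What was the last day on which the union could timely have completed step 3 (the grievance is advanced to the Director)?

August 3, 2000

Step 3 runs from May 13, 2000, when the written grievance is presented to the supervisor. The window is 12–82 days after May 13, 2000; it closes on August 3, 2000.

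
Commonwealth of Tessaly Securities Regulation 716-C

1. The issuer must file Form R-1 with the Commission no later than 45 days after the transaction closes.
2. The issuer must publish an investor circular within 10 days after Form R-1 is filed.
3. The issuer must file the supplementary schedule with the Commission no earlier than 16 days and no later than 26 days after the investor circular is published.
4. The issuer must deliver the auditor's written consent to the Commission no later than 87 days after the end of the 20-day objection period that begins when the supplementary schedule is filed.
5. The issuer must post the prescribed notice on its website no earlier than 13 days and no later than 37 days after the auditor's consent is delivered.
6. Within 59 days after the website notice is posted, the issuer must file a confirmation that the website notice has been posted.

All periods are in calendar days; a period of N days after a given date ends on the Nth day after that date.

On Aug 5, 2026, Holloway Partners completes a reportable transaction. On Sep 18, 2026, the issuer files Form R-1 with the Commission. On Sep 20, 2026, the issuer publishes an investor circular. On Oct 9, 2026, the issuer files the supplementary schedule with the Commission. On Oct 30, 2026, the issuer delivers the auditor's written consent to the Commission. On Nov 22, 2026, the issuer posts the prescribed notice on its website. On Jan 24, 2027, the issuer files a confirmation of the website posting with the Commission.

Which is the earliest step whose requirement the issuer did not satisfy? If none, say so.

Step 1 — counting 45 days from Aug 5, 2026 (when the transaction closes) gives a deadline of Sep 19, 2026; done Sep 18, 2026 — timely.
Step 2 — counting 10 days from Sep 18, 2026 (when Form R-1 is filed) gives a deadline of Sep 28, 2026; Sep 20, 2026 is within that limit.
Step 3 — 16 and 26 days from Sep 20, 2026 (when the investor circular is published) are Oct 6, 2026 and Oct 16, 2026 respectively; Oct 9, 2026 falls inside that range.
Step 4 — counting 87 days from Oct 29, 2026 (end of the 20-day objection period, which began when the supplementary schedule is filed on Oct 9, 2026) gives a deadline of Jan 24, 2027; done Oct 30, 2026 — timely.
Step 5 — 13 and 37 days from Oct 30, 2026 (when the auditor's consent is delivered) are Nov 12, 2026 and Dec 6, 2026 respectively; done Nov 22, 2026 — within the window.
Step 6 — counting 59 days from Nov 22, 2026 (when the website notice is posted) gives a deadline of Jan 20, 2027; Jan 24, 2027 misses that deadline by 4 days.
The procedure was therefore not followed at step 6.

Step 6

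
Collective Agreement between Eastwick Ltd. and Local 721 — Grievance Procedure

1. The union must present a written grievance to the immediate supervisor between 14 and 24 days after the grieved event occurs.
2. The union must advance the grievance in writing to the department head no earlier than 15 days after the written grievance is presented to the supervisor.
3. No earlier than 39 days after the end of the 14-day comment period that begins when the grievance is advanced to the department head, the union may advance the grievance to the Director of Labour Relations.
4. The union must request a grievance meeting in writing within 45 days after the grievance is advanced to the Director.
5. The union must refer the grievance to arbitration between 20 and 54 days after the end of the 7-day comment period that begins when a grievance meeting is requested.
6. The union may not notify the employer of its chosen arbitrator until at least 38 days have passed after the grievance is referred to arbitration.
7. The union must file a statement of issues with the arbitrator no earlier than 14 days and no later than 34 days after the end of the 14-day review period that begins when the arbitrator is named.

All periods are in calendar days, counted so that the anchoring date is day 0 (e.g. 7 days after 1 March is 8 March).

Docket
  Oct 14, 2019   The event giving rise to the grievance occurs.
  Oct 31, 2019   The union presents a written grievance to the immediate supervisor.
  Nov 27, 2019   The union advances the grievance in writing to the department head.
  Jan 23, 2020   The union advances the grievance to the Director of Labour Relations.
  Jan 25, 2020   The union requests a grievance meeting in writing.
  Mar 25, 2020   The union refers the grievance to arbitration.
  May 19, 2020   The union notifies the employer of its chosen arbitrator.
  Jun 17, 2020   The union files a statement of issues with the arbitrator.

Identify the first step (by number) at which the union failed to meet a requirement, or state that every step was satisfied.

None — every step was satisfied

(1) the permitted window runs from Oct 14, 2019 + 14 = Oct 28, 2019 to Oct 14, 2019 + 24 = Nov 7, 2019; Oct 31, 2019 falls inside that range.
(2) permitted from Oct 31, 2019 + 15 days = Nov 15, 2019 onward; Nov 27, 2019 is on or after that date.
(3) permitted from Dec 11, 2019 + 39 days = Jan 19, 2020 onward; done Jan 23, 2020, after the minimum wait.
(4) due by Jan 23, 2020 + 45 days = Mar 8, 2020; completed Jan 25, 2020, before the deadline.
(5) the permitted window runs from Feb 1, 2020 + 20 = Feb 21, 2020 to Feb 1, 2020 + 54 = Mar 26, 2020; done Mar 25, 2020 — within the window.
(6) permitted from Mar 25, 2020 + 38 days = May 2, 2020 onward; May 19, 2020 is on or after that date.
(7) the permitted window runs from Jun 2, 2020 + 14 = Jun 16, 2020 to Jun 2, 2020 + 34 = Jul 6, 2020; done Jun 17, 2020 — within the window.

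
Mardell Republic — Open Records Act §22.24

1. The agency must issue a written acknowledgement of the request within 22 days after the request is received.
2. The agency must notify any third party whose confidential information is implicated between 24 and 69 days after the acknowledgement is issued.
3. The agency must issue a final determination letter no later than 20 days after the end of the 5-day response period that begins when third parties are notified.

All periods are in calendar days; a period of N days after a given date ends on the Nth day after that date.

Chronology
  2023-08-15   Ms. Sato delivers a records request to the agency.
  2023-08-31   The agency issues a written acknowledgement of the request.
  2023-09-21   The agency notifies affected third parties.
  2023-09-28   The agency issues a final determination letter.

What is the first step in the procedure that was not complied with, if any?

Step 1: 22 days after 2023-08-15 (when the request is received) is 2023-09-06; done 2023-08-31 — timely.
Step 2: the window is 24–69 days after 2023-08-31 (when the acknowledgement is issued), so 2023-09-24 through 2023-11-08; done 2023-09-21 — 3 days before the window opened.
That is the first point of non-compliance.

Step 2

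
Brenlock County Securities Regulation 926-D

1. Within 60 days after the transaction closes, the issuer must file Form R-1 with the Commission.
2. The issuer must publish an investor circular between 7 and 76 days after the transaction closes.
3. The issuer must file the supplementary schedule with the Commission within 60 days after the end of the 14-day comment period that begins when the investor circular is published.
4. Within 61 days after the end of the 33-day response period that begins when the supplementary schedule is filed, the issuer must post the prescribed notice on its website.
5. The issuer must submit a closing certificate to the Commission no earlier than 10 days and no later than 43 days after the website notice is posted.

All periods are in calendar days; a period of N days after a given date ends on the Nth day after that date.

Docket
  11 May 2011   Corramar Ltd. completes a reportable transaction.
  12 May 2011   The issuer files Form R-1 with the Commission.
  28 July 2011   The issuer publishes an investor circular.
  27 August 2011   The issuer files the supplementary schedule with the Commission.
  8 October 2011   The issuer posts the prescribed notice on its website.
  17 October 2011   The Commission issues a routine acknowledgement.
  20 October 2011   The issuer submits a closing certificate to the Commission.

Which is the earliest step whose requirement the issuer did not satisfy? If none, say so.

(1) due by 11 May 2011 + 60 days = 10 July 2011; 12 May 2011 is within that limit.
(2) the permitted window runs from 11 May 2011 + 7 = 18 May 2011 to 11 May 2011 + 76 = 26 July 2011; done 28 July 2011 — 2 days after the window closed.
Later steps need not be reached.

Step 2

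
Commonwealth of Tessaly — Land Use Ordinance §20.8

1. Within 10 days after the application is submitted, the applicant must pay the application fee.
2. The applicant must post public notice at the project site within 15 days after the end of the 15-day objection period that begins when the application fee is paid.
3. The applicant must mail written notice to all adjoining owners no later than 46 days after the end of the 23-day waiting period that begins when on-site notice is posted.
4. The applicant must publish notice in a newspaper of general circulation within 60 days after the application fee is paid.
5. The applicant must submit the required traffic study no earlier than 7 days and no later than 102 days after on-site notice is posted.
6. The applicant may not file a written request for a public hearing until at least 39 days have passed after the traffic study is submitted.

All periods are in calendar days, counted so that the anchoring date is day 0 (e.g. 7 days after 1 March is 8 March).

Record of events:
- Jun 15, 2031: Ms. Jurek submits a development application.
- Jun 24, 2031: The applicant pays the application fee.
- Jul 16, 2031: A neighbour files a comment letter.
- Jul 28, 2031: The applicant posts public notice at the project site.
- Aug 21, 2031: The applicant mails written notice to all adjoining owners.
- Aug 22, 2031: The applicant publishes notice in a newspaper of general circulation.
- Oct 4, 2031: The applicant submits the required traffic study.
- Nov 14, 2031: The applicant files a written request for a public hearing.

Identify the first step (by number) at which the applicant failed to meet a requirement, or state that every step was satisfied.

Step 2

Step 1: 10 days after Jun 15, 2031 (when the application is submitted) is Jun 25, 2031; Jun 24, 2031 is within that limit.
Step 2: 15 days after Jul 9, 2031 (end of the 15-day objection period, which began when the application fee is paid on Jun 24, 2031) is Jul 24, 2031; Jul 28, 2031 misses that deadline by 4 days.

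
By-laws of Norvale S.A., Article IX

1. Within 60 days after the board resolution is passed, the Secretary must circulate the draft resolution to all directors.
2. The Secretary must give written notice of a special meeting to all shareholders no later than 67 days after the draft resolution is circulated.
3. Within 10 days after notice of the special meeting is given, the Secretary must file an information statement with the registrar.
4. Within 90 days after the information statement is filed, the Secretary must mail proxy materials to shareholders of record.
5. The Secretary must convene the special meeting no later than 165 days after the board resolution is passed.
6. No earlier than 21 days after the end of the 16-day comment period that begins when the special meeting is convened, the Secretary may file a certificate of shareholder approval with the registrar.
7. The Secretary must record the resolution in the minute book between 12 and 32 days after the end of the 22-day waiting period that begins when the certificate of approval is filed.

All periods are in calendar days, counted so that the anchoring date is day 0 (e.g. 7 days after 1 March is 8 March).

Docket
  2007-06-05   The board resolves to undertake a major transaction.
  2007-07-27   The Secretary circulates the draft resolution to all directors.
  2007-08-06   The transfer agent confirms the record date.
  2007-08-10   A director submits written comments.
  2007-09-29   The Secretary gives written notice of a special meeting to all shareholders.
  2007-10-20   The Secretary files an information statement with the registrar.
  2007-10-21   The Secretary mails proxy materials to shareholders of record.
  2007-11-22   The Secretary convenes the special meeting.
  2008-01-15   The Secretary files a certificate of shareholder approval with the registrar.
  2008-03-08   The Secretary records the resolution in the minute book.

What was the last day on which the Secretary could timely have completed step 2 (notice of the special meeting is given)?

Step 2 runs from 2007-07-27, when the draft resolution is circulated. 67 days after 2007-07-27 is 2007-10-02.

2007-10-02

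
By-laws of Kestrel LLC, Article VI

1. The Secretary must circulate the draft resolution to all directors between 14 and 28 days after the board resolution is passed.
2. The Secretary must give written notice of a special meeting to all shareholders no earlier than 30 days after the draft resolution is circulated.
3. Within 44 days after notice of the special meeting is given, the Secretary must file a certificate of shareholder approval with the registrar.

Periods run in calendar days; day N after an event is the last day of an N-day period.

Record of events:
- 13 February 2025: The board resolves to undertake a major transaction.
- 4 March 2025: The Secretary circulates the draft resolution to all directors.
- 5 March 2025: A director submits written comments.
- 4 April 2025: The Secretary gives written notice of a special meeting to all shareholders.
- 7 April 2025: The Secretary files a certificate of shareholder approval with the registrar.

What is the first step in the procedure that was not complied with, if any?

None — every step was satisfied

Step 1 — 14 and 28 days from 13 February 2025 (when the board resolution is passed) are 27 February 2025 and 13 March 2025 respectively; done 4 March 2025 — within the window.
Step 2 — must wait 30 days from 4 March 2025 (when the draft resolution is circulated), so not before 3 April 2025; done 4 April 2025, after the minimum wait.
Step 3 — counting 44 days from 4 April 2025 (when notice of the special meeting is given) gives a deadline of 18 May 2025; done 7 April 2025 — timely.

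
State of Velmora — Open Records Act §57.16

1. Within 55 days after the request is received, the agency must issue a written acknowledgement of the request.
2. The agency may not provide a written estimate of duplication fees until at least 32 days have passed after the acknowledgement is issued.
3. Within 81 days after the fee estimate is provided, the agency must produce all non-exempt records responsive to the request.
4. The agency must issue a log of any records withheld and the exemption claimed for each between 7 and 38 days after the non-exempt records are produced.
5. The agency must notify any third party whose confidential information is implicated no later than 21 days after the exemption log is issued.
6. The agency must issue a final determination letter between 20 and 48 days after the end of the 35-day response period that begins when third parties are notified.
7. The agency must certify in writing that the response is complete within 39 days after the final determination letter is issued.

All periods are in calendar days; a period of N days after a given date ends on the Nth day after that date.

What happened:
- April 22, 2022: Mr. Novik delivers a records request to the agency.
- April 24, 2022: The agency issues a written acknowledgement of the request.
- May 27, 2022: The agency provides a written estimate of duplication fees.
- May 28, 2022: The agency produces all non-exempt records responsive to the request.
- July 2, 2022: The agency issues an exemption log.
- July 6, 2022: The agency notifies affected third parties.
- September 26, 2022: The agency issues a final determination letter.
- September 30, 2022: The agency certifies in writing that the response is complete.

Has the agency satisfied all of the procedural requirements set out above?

Step 1 — counting 55 days from April 22, 2022 (when the request is received) gives a deadline of June 16, 2022; done April 24, 2022 — timely.
Step 2 — must wait 32 days from April 24, 2022 (when the acknowledgement is issued), so not before May 26, 2022; May 27, 2022 is on or after that date.
Step 3 — counting 81 days from May 27, 2022 (when the fee estimate is provided) gives a deadline of August 16, 2022; May 28, 2022 is within that limit.
Step 4 — 7 and 38 days from May 28, 2022 (when the non-exempt records are produced) are June 4, 2022 and July 5, 2022 respectively; done July 2, 2022 — within the window.
Step 5 — counting 21 days from July 2, 2022 (when the exemption log is issued) gives a deadline of July 23, 2022; completed July 6, 2022, before the deadline.
Step 6 — 20 and 48 days from August 10, 2022 (end of the 35-day response period, which began when third parties are notified on July 6, 2022) are August 30, 2022 and September 27, 2022 respectively; done September 26, 2022 — within the window.
Step 7 — counting 39 days from September 26, 2022 (when the final determination letter is issued) gives a deadline of November 4, 2022; completed September 30, 2022, before the deadline.

Yes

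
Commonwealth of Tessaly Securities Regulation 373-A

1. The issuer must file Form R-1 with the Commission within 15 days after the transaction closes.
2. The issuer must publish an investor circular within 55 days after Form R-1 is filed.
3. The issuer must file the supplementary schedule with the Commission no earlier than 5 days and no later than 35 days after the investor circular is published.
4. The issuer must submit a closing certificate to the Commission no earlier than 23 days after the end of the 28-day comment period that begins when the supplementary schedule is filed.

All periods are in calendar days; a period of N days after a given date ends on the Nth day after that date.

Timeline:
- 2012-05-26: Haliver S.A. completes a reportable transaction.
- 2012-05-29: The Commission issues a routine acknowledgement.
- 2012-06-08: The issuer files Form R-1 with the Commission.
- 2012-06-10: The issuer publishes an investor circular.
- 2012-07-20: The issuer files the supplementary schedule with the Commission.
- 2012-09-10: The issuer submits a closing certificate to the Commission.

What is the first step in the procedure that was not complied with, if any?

Step 3

Step 1: 15 days after 2012-05-26 (when the transaction closes) is 2012-06-10; 2012-06-08 is within that limit.
Step 2: 55 days after 2012-06-08 (when Form R-1 is filed) is 2012-08-02; 2012-06-10 is within that limit.
Step 3: the window is 5–35 days after 2012-06-10 (when the investor circular is published), so 2012-06-15 through 2012-07-15; done 2012-07-20 — 5 days after the window closed.
No need to go further; step 3 was not satisfied.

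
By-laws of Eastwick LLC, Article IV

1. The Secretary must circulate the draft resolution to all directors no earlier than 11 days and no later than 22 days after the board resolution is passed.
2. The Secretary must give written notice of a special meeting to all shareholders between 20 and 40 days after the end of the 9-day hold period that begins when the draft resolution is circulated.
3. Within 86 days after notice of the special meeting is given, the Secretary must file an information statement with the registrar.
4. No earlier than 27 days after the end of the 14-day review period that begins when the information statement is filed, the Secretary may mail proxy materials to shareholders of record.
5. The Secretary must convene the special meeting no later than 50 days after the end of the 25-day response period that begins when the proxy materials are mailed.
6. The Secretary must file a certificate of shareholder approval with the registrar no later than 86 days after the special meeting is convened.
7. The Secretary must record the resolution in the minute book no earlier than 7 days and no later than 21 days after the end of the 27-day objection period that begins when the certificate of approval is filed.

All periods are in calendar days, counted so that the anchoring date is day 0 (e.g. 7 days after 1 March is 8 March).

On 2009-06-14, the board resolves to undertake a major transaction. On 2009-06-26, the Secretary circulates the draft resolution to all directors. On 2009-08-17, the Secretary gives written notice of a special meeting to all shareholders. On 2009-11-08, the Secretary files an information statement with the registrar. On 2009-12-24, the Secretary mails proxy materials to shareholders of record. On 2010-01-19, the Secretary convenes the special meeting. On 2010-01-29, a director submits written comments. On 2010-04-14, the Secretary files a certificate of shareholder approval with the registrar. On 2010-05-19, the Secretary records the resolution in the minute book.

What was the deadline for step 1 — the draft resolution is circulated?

2009-07-06

Step 1 runs from 2009-06-14, when the board resolution is passed. The window is 11–22 days after 2009-06-14; it closes on 2009-07-06.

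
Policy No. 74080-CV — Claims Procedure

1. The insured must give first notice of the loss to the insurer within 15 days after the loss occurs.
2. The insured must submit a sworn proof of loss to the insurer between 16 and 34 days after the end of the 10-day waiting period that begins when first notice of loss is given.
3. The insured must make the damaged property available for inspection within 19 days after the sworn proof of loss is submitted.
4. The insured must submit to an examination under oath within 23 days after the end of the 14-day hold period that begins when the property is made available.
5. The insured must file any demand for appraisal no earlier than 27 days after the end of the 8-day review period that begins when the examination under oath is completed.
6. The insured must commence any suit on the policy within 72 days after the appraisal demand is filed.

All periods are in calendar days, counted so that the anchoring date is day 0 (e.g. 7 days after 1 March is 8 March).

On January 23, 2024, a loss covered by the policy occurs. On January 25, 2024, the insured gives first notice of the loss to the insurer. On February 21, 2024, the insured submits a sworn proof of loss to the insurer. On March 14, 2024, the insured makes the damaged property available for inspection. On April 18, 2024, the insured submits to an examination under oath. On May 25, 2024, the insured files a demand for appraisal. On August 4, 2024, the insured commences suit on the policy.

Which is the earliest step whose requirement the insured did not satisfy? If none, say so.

Step 3

Step 1: 15 days after January 23, 2024 (when the loss occurs) is February 7, 2024; completed January 25, 2024, before the deadline.
Step 2: the window is 16–34 days after February 4, 2024 (end of the 10-day waiting period, which began when first notice of loss is given on January 25, 2024), so February 20, 2024 through March 9, 2024; February 21, 2024 falls inside that range.
Step 3: 19 days after February 21, 2024 (when the sworn proof of loss is submitted) is March 11, 2024; done March 14, 2024 — 3 days late.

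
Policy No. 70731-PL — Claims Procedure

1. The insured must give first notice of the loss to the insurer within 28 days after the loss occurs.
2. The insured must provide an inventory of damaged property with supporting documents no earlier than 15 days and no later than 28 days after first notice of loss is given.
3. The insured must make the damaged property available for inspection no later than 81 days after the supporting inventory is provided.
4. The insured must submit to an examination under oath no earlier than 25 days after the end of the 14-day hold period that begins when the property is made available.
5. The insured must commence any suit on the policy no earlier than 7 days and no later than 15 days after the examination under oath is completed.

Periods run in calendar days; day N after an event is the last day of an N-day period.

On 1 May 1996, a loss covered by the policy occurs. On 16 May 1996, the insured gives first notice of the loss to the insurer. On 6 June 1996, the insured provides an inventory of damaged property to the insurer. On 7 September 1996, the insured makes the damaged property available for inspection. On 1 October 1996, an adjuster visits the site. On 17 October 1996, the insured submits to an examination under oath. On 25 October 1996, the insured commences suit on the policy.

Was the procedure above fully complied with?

Step 1: 28 days after 1 May 1996 (when the loss occurs) is 29 May 1996; done 16 May 1996 — timely.
Step 2: the window is 15–28 days after 16 May 1996 (when first notice of loss is given), so 31 May 1996 through 13 June 1996; done 6 June 1996, which is between those dates.
Step 3: 81 days after 6 June 1996 (when the supporting inventory is provided) is 26 August 1996; done 7 September 1996 — 12 days late.
The analysis stops there.

No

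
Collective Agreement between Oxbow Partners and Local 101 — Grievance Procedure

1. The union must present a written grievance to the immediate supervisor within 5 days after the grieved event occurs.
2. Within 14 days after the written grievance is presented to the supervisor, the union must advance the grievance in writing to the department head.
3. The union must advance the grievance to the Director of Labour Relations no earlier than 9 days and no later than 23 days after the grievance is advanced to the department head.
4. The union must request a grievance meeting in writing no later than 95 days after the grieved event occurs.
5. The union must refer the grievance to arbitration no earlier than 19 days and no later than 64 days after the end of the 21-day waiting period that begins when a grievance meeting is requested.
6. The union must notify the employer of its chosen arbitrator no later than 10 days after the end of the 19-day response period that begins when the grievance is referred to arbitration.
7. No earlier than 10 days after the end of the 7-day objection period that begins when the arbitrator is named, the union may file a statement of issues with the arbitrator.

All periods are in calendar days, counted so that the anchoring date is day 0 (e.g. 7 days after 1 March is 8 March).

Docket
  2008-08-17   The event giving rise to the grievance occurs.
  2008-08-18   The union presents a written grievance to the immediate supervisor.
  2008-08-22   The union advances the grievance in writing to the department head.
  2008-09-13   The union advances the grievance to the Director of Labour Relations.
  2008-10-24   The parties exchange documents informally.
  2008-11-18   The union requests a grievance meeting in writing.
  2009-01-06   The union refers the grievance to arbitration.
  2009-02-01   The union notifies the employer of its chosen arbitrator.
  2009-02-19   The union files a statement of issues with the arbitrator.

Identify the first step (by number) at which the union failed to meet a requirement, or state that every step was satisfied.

Step 1: 5 days after 2008-08-17 (when the grieved event occurs) is 2008-08-22; 2008-08-18 is within that limit.
Step 2: 14 days after 2008-08-18 (when the written grievance is presented to the supervisor) is 2008-09-01; done 2008-08-22 — timely.
Step 3: the window is 9–23 days after 2008-08-22 (when the grievance is advanced to the department head), so 2008-08-31 through 2008-09-14; done 2008-09-13 — within the window.
Step 4: 95 days after 2008-08-17 (when the grieved event occurs) is 2008-11-20; 2008-11-18 is within that limit.
Step 5: the window is 19–64 days after 2008-12-09 (end of the 21-day waiting period, which began when a grievance meeting is requested on 2008-11-18), so 2008-12-28 through 2009-02-11; 2009-01-06 falls inside that range.
Step 6: 10 days after 2009-01-25 (end of the 19-day response period, which began when the grievance is referred to arbitration on 2009-01-06) is 2009-02-04; completed 2009-02-01, before the deadline.
Step 7: the earliest permitted date is 10 days after 2009-02-08 (end of the 7-day objection period, which began when the arbitrator is named on 2009-02-01), i.e. 2009-02-18; done 2009-02-19 — permitted.

None — every step was satisfied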